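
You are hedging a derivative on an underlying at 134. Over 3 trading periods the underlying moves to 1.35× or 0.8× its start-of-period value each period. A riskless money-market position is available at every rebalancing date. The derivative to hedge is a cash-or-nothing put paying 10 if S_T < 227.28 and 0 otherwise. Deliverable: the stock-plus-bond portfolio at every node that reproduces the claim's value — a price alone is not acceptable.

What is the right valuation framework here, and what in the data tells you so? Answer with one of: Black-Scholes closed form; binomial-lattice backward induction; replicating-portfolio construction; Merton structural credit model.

Key observation: the mandate to exhibit the hedge at every date and state singles out the replicating-portfolio construction on the 3-period tree with factors 1.35 and 0.8 from 134.

framework: replicating-portfolio construction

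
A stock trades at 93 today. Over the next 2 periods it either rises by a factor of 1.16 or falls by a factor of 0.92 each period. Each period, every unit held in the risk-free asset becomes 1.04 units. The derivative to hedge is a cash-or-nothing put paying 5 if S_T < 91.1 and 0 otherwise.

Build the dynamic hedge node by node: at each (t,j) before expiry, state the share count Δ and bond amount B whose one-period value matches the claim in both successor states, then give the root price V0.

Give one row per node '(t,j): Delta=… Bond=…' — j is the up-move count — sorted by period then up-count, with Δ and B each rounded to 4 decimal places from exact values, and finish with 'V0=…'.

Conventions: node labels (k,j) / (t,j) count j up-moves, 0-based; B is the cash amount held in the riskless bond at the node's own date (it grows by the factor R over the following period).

The replicating-portfolio and risk-neutral prices coincide; use p* = (1.04−0.92)/(1.16−0.92) = 0.5000 for the latter.
Expiry values: V(2,0)=5.0000, V(2,1)=0.0000, V(2,2)=0.0000
  t=1,j=0: stock 85.5600 → up 99.2496 (V=0.0000), down 78.7152 (V=5.0000). Price 2.4038; hedge Δ=-0.2435, bond B=23.2372.
  t=1,j=1: stock 107.8800 → up 125.1408 (V=0.0000), down 99.2496 (V=0.0000). Price 0.0000; hedge Δ=0.0000, bond B=0.0000.
  t=0,j=0: stock 93.0000 → up 107.8800 (V=0.0000), down 85.5600 (V=2.4038). Price 1.1557; hedge Δ=-0.1077, bond B=11.1717.
Check: Δ(0,0)·S0 + B(0,0) = 1.1557 = V0.

(0,0): Delta=-0.1077 Bond=11.1717
(1,0): Delta=-0.2435 Bond=23.2372
(1,1): Delta=0.0000 Bond=0.0000
V0=1.1557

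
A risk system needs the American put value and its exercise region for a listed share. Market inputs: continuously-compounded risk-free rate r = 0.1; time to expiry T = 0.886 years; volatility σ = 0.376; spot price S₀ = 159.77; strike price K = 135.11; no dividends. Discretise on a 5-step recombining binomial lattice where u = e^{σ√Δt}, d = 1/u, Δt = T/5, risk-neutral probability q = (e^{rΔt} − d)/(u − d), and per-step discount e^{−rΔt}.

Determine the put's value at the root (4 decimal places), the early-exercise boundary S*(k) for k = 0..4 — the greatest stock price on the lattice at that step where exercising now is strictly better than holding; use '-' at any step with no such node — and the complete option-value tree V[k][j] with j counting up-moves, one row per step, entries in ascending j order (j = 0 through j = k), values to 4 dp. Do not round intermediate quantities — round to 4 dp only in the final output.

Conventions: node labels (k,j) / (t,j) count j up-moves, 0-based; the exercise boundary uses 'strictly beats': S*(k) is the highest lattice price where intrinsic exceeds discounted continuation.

price = 6.8704
boundary = - - - 99.3752 116.4172
tree:
6.8704
12.3324 2.0003
21.4708 4.2133 0.0000
35.7348 8.8746 0.0000 0.0000
50.2821 18.6928 0.0000 0.0000 0.0000
62.6998 35.7348 0.0000 0.0000 0.0000 0.0000

Δt=0.17720  u=1.17149  d=0.85361  q=0.51675  discount=0.98244
step 5 (expiry): payoffs max(K−S,0) = 62.6998 35.7348 0.0000 0.0000 0.0000 0.0000
step 4: (k=4,j=0): S=84.8279, K−S=50.2821, hold=47.9090 ⇒ V=50.2821 exercise | (k=4,j=1): S=116.4172, K−S=18.6928, hold=16.9654 ⇒ V=18.6928 exercise | (k=4,j=2): S=159.7700, K−S=0.0000, hold=0.0000 ⇒ V=0.0000 continue | (k=4,j=3): S=219.2671, K−S=0.0000, hold=0.0000 ⇒ V=0.0000 continue | (k=4,j=4): S=300.9205, K−S=0.0000, hold=0.0000 ⇒ V=0.0000 continue  boundary S*=116.4172
step 3: (k=3,j=0): S=99.3752, K−S=35.7348, hold=33.3618 ⇒ V=35.7348 exercise | (k=3,j=1): S=136.3817, K−S=0.0000, hold=8.8746 ⇒ V=8.8746 continue | (k=3,j=2): S=187.1692, K−S=0.0000, hold=0.0000 ⇒ V=0.0000 continue | (k=3,j=3): S=256.8695, K−S=0.0000, hold=0.0000 ⇒ V=0.0000 continue  boundary S*=99.3752
step 2: (k=2,j=0): S=116.4172, K−S=18.6928, hold=21.4708 ⇒ V=21.4708 continue | (k=2,j=1): S=159.7700, K−S=0.0000, hold=4.2133 ⇒ V=4.2133 continue | (k=2,j=2): S=219.2671, K−S=0.0000, hold=0.0000 ⇒ V=0.0000 continue  boundary S*=-
step 1: (k=1,j=0): S=136.3817, K−S=0.0000, hold=12.3324 ⇒ V=12.3324 continue | (k=1,j=1): S=187.1692, K−S=0.0000, hold=2.0003 ⇒ V=2.0003 continue  boundary S*=-
step 0: (k=0,j=0): S=159.7700, K−S=0.0000, hold=6.8704 ⇒ V=6.8704 continue  boundary S*=-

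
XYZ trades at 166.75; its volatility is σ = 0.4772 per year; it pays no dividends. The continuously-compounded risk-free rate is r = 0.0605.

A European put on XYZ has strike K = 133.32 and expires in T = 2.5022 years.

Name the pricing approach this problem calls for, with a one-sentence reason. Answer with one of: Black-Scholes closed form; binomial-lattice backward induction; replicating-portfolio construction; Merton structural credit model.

framework: Black-Scholes closed form

Key observation: a European claim on XYZ (strike 133.32) — a lognormal (GBM) underlying with constant rate and volatility — has an exact closed-form value; no lattice or capital structure is involved.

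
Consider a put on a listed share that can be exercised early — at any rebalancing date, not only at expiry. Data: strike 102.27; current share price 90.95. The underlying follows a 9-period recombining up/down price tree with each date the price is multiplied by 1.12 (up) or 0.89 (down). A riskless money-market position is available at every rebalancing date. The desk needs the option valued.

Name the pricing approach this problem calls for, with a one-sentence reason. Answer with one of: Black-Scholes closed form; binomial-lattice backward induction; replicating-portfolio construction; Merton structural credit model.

framework: binomial-lattice backward induction

Key observation: the exercise right at every one of the 9 steps is what matters: each node needs max(102.27 − S, continuation), which only the stepwise tree valuation starting from spot 90.95 delivers.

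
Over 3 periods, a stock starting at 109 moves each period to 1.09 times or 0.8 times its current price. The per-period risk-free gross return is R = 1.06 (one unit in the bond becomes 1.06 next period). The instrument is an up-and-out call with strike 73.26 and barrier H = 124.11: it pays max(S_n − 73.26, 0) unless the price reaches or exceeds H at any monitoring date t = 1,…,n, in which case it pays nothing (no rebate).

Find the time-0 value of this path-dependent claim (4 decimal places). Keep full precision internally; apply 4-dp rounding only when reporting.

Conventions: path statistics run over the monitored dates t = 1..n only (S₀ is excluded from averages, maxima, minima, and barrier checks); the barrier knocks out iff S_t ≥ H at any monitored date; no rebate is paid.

With p* = (R−d)/(u−d) = 0.8966, sum probability × payoff across the paths and divide by R^3.
Enumerate all 2^3 = 8 price paths (U = up ×1.09, D = down ×0.8); each path with k up-moves has probability p*^k·(1−p*)^(3−k).
DDD: M=87.2000, payoff=0.0000, prob=0.001107
UDD: M=118.8100, payoff=2.7784, prob=0.009594
DUD: M=95.0480, payoff=2.7784, prob=0.009594
UUD: M=129.5029, payoff=0.0000, prob=0.083152
DDU: M=87.2000, payoff=2.7784, prob=0.009594
UDU: M=118.8100, payoff=30.3423, prob=0.083152
DUU: M=103.6023, payoff=30.3423, prob=0.083152
UUU: M=141.1582, payoff=0.0000, prob=0.720653
Price = Σ prob·payoff / R^3 = 5.126036 / 1.191016 = 4.3039

price = 4.3039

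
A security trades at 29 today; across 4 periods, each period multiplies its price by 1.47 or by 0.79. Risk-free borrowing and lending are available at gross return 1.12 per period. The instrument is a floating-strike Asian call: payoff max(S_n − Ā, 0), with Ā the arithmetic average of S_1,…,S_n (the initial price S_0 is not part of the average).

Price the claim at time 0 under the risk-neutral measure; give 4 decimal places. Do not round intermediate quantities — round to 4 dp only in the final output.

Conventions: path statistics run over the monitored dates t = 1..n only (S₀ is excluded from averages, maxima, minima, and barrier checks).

No-arbitrage gives p* = (R−d)/(u−d) = 0.4853: enumerate every path, weight its payoff by its p*-probability, and discount by R^4.
Enumerate all 2^4 = 16 price paths (U = up ×1.47, D = down ×0.79); each path with k up-moves has probability p*^k·(1−p*)^(4−k).
DDDD: Ā=16.6506, payoff=0.0000, prob=0.070184
UDDD: Ā=30.9828, payoff=0.0000, prob=0.066173
DUDD: Ā=26.0528, payoff=0.0000, prob=0.066173
UUDD: Ā=48.4781, payoff=0.0000, prob=0.062392
DDUD: Ā=22.1581, payoff=0.0000, prob=0.066173
UDUD: Ā=41.2310, payoff=0.0000, prob=0.062392
DUUD: Ā=36.3010, payoff=2.8090, prob=0.062392
UUUD: Ā=67.5474, payoff=5.2268, prob=0.058827
DDDU: Ā=19.0813, payoff=1.9369, prob=0.066173
UDDU: Ā=35.5057, payoff=3.6042, prob=0.062392
DUDU: Ā=30.5757, payoff=8.5342, prob=0.062392
UUDU: Ā=56.8941, payoff=15.8800, prob=0.058827
DDUU: Ā=26.6810, payoff=12.4289, prob=0.062392
UDUU: Ā=49.6470, payoff=23.1271, prob=0.058827
DUUU: Ā=44.7170, payoff=28.0571, prob=0.058827
UUUU: Ā=83.2076, payoff=52.2076, prob=0.055465
Price = Σ prob·payoff / R^4 = 8.984566 / 1.573519 = 5.7099

price = 5.7099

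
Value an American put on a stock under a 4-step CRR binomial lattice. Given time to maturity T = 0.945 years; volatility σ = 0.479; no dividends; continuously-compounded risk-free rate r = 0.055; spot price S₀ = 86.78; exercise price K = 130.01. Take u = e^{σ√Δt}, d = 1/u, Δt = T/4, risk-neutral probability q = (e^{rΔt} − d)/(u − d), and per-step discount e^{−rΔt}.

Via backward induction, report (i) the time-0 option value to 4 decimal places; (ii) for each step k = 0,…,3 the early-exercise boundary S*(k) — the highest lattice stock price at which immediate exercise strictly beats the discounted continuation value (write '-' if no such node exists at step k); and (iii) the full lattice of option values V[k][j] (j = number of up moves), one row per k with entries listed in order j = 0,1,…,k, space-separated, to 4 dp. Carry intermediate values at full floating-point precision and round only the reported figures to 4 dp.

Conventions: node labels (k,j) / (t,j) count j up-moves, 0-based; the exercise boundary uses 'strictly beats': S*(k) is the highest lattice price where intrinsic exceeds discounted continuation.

price = 45.0909
boundary = - 68.7554 86.7800 68.7554
tree:
45.0909
61.2546 28.1109
75.5354 43.2300 11.8366
86.8500 61.2546 22.6208 0.0000
95.8145 75.5354 43.2300 0.0000 0.0000

Δt=0.23625, u=1.26216, d=0.79230, q=0.46989, disc=e^(-rΔt)=0.98709
k=4 terminal: V=max(K-S,0) → 95.8145 75.5354 43.2300 0.0000 0.0000
k=3: j=0 S=43.1600 intr=86.8500 cont=85.1716 V=86.8500[EX]; j=1 S=68.7554 intr=61.2546 cont=59.5762 V=61.2546[EX]; j=2 S=109.5298 intr=20.4802 cont=22.6208 V=22.6208[hold]; j=3 S=174.4849 intr=0.0000 cont=0.0000 V=0.0000[hold]  S*(3)=68.7554
k=2: j=0 S=54.4746 intr=75.5354 cont=73.8570 V=75.5354[EX]; j=1 S=86.7800 intr=43.2300 cont=42.5445 V=43.2300[EX]; j=2 S=138.2436 intr=0.0000 cont=11.8366 V=11.8366[hold]  S*(2)=86.7800
k=1: j=0 S=68.7554 intr=61.2546 cont=59.5762 V=61.2546[EX]; j=1 S=109.5298 intr=20.4802 cont=28.1109 V=28.1109[hold]  S*(1)=68.7554
k=0: j=0 S=86.7800 intr=43.2300 cont=45.0909 V=45.0909[hold]  S*(0)=-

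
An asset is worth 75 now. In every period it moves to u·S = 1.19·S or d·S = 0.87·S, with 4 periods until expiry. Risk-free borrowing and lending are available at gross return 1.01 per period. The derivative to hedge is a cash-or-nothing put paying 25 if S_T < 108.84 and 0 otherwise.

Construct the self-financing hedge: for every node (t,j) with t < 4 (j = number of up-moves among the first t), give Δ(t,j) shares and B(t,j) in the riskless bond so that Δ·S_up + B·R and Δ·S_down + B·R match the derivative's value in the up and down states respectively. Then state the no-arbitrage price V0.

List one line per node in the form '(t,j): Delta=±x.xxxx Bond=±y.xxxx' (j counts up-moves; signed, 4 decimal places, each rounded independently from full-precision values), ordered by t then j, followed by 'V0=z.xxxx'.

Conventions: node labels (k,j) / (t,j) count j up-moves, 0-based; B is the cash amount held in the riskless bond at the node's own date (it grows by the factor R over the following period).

(0,0): Delta=-0.3266 Bond=43.1098
(1,0): Delta=-0.2247 Bond=36.8918
(1,1): Delta=-0.4223 Bond=52.0898
(2,0): Delta=0.0000 Bond=24.5074
(2,1): Delta=-0.4358 Bond=53.6578
(2,2): Delta=-0.4097 Bond=51.2645
(3,0): Delta=0.0000 Bond=24.7525
(3,1): Delta=0.0000 Bond=24.7525
(3,2): Delta=-0.8455 Bond=92.0483
(3,3): Delta=0.0000 Bond=0.0000
V0=18.6177

No-arbitrage ⇒ martingale measure with p* = (R−d)/(u−d) = 0.4375.
At maturity the claim pays: V(4,0)=25.0000, V(4,1)=25.0000, V(4,2)=25.0000, V(4,3)=0.0000, V(4,4)=0.0000
  t=3,j=0: stock 49.3877 → up 58.7714 (V=25.0000), down 42.9673 (V=25.0000). Price 24.7525; hedge Δ=0.0000, bond B=24.7525.
  t=3,j=1: stock 67.5533 → up 80.3885 (V=25.0000), down 58.7714 (V=25.0000). Price 24.7525; hedge Δ=0.0000, bond B=24.7525.
  t=3,j=2: stock 92.4005 → up 109.9566 (V=0.0000), down 80.3885 (V=25.0000). Price 13.9233; hedge Δ=-0.8455, bond B=92.0483.
  t=3,j=3: stock 126.3869 → up 150.4004 (V=0.0000), down 109.9566 (V=0.0000). Price 0.0000; hedge Δ=0.0000, bond B=0.0000.
  t=2,j=0: stock 56.7675 → up 67.5533 (V=24.7525), down 49.3877 (V=24.7525). Price 24.5074; hedge Δ=0.0000, bond B=24.5074.
  t=2,j=1: stock 77.6475 → up 92.4005 (V=13.9233), down 67.5533 (V=24.7525). Price 19.8165; hedge Δ=-0.4358, bond B=53.6578.
  t=2,j=2: stock 106.2075 → up 126.3869 (V=0.0000), down 92.4005 (V=13.9233). Price 7.7543; hedge Δ=-0.4097, bond B=51.2645.
  t=1,j=0: stock 65.2500 → up 77.6475 (V=19.8165), down 56.7675 (V=24.5074). Price 22.2328; hedge Δ=-0.2247, bond B=36.8918.
  t=1,j=1: stock 89.2500 → up 106.2075 (V=7.7543), down 77.6475 (V=19.8165). Price 14.3953; hedge Δ=-0.4223, bond B=52.0898.
  t=0,j=0: stock 75.0000 → up 89.2500 (V=14.3953), down 65.2500 (V=22.2328). Price 18.6177; hedge Δ=-0.3266, bond B=43.1098.
Sanity check at the root: Δ(0,0)·S0 + B(0,0) reproduces V0 = 18.6177.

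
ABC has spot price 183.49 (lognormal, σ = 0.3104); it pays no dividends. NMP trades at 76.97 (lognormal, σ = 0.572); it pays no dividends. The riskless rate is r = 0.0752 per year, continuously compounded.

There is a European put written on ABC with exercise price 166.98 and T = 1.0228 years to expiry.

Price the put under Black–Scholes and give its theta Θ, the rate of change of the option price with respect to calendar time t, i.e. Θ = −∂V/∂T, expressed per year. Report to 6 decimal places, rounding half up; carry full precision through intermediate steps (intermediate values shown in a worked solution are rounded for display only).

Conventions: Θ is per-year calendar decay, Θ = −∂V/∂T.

σ√T = 0.3104·√1.0228 = 0.313919
d₁ = (ln(S/K) + (r+σ²/2)T) / (σ√T) = (ln(183.49/166.98) + (0.0752+0.3104²/2)·1.0228) / 0.313919 = (0.094286 + 0.126187) / 0.313919 = 0.702326
d₂ = d₁ − σ√T = 0.702326 − 0.313919 = 0.388407
e^{−rT} = 0.925969
N(−d₁) = 0.241238,  N(−d₂) = 0.348857
Put price V = K·e^{−rT}·N(−d₂) − S·N(−d₁) = 53.939734 − 44.264763 = 9.674971
φ(d₁) = (1/√(2π))·e^{−d₁²/2} = 0.311745
Θ = −S·φ(d₁)·σ/(2√T) + r·K·e^{−rT}·N(−d₂) = −8.778260 + 4.056268 = -4.721992

price = 9.674971
Θ = -4.721992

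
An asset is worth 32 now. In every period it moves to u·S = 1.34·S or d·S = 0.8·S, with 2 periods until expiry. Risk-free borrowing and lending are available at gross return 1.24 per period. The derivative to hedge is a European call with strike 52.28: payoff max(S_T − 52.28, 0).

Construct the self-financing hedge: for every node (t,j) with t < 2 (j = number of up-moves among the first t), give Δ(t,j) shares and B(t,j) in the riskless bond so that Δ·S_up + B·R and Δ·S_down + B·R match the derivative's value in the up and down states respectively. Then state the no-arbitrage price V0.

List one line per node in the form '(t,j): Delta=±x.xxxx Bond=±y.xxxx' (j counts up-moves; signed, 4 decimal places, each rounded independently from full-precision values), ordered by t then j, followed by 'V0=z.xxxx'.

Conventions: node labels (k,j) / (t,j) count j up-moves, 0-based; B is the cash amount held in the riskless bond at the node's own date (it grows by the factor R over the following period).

(0,0): Delta=0.1970 Bond=-4.0661
(1,0): Delta=0.0000 Bond=0.0000
(1,1): Delta=0.2237 Bond=-6.1878
V0=2.2363

Risk-neutral probability p* = (R−d)/(u−d) = (1.24−0.8)/(1.34−0.8) = 0.8148.
Terminal payoffs: V(2,0)=0.0000, V(2,1)=0.0000, V(2,2)=5.1792
(1,0): S=25.6000. Δ = (V_up−V_dn)/(S_up−S_dn) = (0.0000−0.0000)/(34.3040−20.4800) = 0.0000. V = [p*·0.0000 + (1−p*)·0.0000]/1.24 = 0.0000. B = V − Δ·S = 0.0000.
(1,1): S=42.8800. Δ = (V_up−V_dn)/(S_up−S_dn) = (5.1792−0.0000)/(57.4592−34.3040) = 0.2237. V = [p*·5.1792 + (1−p*)·0.0000]/1.24 = 3.4033. B = V − Δ·S = -6.1878.
(0,0): S=32.0000. Δ = (V_up−V_dn)/(S_up−S_dn) = (3.4033−0.0000)/(42.8800−25.6000) = 0.1970. V = [p*·3.4033 + (1−p*)·0.0000]/1.24 = 2.2363. B = V − Δ·S = -4.0661.
Sanity check at the root: Δ(0,0)·S0 + B(0,0) reproduces V0 = 2.2363.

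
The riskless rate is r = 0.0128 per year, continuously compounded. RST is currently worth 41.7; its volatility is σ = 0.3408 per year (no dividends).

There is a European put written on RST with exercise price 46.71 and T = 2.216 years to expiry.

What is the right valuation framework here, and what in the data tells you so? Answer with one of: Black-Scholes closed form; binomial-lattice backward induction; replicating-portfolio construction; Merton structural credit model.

framework: Black-Scholes closed form

Key observation: with RST following a GBM at constant σ and r, the European put struck at 46.71 prices in closed form — nothing here needs a stepwise model or a balance sheet.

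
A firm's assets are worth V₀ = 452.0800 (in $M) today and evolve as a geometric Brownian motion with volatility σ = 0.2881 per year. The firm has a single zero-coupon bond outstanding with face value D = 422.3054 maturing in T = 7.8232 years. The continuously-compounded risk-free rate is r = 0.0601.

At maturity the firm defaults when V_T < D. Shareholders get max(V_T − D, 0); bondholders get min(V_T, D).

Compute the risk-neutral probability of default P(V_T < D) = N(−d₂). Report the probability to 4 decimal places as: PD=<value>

PD=0.3955

Equity is a call on the firm's assets struck at D = 422.3054:
d₁ = [ln(V₀/D) + (r + σ²/2)T] / (σ√T)
   = [ln(452.0800/422.3054) + (0.0601 + 0.5·0.2881²)·7.8232] / (0.2881·√7.8232)
   = [0.068130 + 0.794843] / 0.805815 = 1.070933
d₂ = d₁ − σ√T = 1.070933 − 0.805815 = 0.265117
risk-neutral PD = N(−d₂) = N(-0.265117) = 0.395460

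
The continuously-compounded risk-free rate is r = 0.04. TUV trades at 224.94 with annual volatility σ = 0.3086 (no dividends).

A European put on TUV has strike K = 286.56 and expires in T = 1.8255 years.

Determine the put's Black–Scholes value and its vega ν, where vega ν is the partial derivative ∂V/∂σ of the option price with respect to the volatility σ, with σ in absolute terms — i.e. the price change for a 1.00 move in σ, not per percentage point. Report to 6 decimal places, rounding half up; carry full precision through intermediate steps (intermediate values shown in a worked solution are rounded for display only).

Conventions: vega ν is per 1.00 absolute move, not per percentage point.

σ√T = 0.3086·√1.8255 = 0.416953
d₁ = (ln(S/K) + (r+σ²/2)T) / (σ√T) = (ln(224.94/286.56) + (0.04+0.3086²/2)·1.8255) / 0.416953 = (-0.242114 + 0.159945) / 0.416953 = -0.197071
d₂ = d₁ − σ√T = -0.197071 − 0.416953 = -0.614024
e^{−rT} = 0.929582
N(−d₁) = 0.578114,  N(−d₂) = 0.730400
Put price V = K·e^{−rT}·N(−d₂) − S·N(−d₁) = 194.564825 − 130.040997 = 64.523828
φ(d₁) = (1/√(2π))·e^{−d₁²/2} = 0.391270
ν = S·φ(d₁)·√T = 118.914360

price = 64.523828
ν = 118.914360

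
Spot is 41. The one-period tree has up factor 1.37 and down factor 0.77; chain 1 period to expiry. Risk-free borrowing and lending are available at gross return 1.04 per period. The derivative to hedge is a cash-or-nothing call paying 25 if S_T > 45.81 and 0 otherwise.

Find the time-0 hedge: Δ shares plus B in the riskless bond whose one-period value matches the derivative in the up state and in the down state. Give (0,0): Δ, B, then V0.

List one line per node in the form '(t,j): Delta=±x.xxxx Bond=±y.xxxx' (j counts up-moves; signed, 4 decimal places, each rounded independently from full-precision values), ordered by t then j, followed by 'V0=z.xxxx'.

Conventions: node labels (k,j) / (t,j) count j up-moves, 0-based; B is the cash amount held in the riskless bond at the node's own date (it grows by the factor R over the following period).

(0,0): Delta=1.0163 Bond=-30.8494
V0=10.8173

Arbitrage-free pricing uses the up-move probability p* = (R−d)/(u−d) = 0.4500, discounting each step at R = 1.04.
Payoffs at expiry: V(1,0)=0.0000, V(1,1)=25.0000
  t=0,j=0: stock 41.0000 → up 56.1700 (V=25.0000), down 31.5700 (V=0.0000). Price 10.8173; hedge Δ=1.0163, bond B=-30.8494.
Verification: the root portfolio costs Δ(0,0)·S0 + B(0,0) = 10.8173, matching V0.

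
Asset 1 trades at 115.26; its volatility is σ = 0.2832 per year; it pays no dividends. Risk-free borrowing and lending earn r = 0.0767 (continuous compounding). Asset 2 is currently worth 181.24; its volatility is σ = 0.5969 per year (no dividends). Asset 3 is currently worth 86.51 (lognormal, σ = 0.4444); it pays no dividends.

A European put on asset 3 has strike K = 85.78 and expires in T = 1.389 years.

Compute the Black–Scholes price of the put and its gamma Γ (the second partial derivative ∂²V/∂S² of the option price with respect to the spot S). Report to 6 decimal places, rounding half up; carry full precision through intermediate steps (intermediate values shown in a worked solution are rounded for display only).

σ√T = 0.4444·√1.389 = 0.523751
d₁ = (ln(S/K) + (r+σ²/2)T) / (σ√T) = (ln(86.51/85.78) + (0.0767+0.4444²/2)·1.389) / 0.523751 = (0.008474 + 0.243694) / 0.523751 = 0.481465
d₂ = d₁ − σ√T = 0.481465 − 0.523751 = -0.042286
e^{−rT} = 0.898942
N(−d₁) = 0.315093,  N(−d₂) = 0.516865
Put price V = K·e^{−rT}·N(−d₂) − S·N(−d₁) = 39.856093 − 27.258684 = 12.597409
φ(d₁) = (1/√(2π))·e^{−d₁²/2} = 0.355282
Γ = φ(d₁) / (S·σ·√T) = 0.007841

price = 12.597409
Γ = 0.007841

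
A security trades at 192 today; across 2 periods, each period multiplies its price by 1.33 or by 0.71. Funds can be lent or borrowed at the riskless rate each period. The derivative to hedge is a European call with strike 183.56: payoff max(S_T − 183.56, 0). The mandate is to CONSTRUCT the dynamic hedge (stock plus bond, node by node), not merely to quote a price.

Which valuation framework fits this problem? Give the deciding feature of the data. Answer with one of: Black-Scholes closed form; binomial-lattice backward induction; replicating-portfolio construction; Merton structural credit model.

Key observation: since the answer must list Δ and B at each node of the 1.33/0.71 lattice on 192, the replicating-portfolio method — solving the two-state system at every node — is the one that applies.

framework: replicating-portfolio construction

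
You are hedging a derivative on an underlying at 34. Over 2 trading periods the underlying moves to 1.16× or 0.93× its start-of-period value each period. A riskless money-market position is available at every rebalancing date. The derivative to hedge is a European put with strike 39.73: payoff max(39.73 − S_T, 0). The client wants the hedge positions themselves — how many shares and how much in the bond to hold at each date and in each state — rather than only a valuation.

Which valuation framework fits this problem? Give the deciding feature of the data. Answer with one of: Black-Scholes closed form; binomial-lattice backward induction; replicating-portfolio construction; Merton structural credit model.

Key observation: the task asks for the hedge itself — share and bond holdings at every node of the 2-period tree on spot 34 with factors 1.16/0.93 — which is exactly what the replicating-portfolio construction produces.

framework: replicating-portfolio construction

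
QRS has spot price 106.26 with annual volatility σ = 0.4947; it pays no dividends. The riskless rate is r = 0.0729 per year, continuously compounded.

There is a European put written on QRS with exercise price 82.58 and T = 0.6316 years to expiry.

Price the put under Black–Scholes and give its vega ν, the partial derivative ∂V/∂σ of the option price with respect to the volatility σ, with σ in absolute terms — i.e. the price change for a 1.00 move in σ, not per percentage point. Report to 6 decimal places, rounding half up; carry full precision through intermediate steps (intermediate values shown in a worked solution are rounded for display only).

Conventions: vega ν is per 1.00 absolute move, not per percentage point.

σ√T = 0.4947·√0.6316 = 0.393154
d₁ = (ln(S/K) + (r+σ²/2)T) / (σ√T) = (ln(106.26/82.58) + (0.0729+0.4947²/2)·0.6316) / 0.393154 = (0.252121 + 0.123329) / 0.393154 = 0.954969
d₂ = d₁ − σ√T = 0.954969 − 0.393154 = 0.561815
e^{−rT} = 0.955000
N(−d₁) = 0.169797,  N(−d₂) = 0.287121
Put price V = K·e^{−rT}·N(−d₂) − S·N(−d₁) = 22.643494 − 18.042592 = 4.600902
φ(d₁) = (1/√(2π))·e^{−d₁²/2} = 0.252859
ν = S·φ(d₁)·√T = 21.353547

price = 4.600902
ν = 21.353547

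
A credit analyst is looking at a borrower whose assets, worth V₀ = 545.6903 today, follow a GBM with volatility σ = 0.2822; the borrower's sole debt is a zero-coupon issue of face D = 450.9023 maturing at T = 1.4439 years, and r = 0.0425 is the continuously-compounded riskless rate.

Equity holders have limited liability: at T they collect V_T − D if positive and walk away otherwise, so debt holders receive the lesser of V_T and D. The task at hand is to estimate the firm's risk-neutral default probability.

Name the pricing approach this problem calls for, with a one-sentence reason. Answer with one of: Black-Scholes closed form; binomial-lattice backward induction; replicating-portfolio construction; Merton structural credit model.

framework: Merton structural credit model

Key observation: the data describe a firm's assets (V₀ = 545.6903, GBM) and a single zero-coupon debt of face 450.9023, so credit quantities follow from equity-as-call in the structural model.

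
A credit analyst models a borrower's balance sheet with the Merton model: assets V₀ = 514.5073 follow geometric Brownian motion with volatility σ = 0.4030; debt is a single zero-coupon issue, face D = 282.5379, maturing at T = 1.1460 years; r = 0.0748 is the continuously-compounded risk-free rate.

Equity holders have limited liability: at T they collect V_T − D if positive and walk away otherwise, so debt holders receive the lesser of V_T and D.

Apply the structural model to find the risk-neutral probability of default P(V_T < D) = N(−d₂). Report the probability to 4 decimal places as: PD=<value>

Work the structural quantities from V₀ = 514.5073 against face 282.5379:
d₁ = [ln(V₀/D) + (r + σ²/2)T] / (σ√T)
   = [ln(514.5073/282.5379) + (0.0748 + 0.5·0.4030²)·1.1460] / (0.4030·√1.1460)
   = [0.599397 + 0.178781] / 0.431417 = 1.803772
d₂ = d₁ − σ√T = 1.803772 − 0.431417 = 1.372355
risk-neutral PD = N(−d₂) = N(-1.372355) = 0.084976

PD=0.0850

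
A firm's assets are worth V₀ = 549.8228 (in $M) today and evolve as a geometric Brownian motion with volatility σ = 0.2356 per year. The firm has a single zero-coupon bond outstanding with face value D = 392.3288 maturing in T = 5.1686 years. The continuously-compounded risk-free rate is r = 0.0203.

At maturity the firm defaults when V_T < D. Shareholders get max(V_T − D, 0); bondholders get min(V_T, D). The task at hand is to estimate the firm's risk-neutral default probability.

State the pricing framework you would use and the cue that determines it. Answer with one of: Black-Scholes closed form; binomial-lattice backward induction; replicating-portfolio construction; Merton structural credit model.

framework: Merton structural credit model

Key observation: the question is about default risk generated by asset-value dynamics against a debt face of 392.3288 — the structural framework prices exactly that.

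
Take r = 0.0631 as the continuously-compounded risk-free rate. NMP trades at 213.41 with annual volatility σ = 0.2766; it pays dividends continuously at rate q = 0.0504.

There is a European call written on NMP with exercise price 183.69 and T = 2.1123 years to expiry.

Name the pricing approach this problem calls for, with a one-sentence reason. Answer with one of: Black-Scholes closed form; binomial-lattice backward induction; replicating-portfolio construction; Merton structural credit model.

framework: Black-Scholes closed form

Key observation: the strike-183.69 call on NMP is European-exercise on a continuously-modelled lognormal underlying, so its value is a single closed-form evaluation.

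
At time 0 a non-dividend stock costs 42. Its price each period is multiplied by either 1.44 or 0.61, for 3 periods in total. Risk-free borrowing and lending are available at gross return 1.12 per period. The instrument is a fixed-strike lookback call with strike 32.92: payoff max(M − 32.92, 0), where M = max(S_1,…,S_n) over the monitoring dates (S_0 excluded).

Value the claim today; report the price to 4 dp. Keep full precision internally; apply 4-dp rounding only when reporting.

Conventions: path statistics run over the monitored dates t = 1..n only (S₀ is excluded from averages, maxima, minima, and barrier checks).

price = 27.8846

No-arbitrage gives p* = (R−d)/(u−d) = 0.6145: enumerate every path, weight its payoff by its p*-probability, and discount by R^3.
Enumerate all 2^3 = 8 price paths (U = up ×1.44, D = down ×0.61); each path with k up-moves has probability p*^k·(1−p*)^(3−k).
DDD: M=25.6200, payoff=0.0000, prob=0.057308
UDD: M=60.4800, payoff=27.5600, prob=0.091335
DUD: M=36.8928, payoff=3.9728, prob=0.091335
UUD: M=87.0912, payoff=54.1712, prob=0.145565
DDU: M=25.6200, payoff=0.0000, prob=0.091335
UDU: M=60.4800, payoff=27.5600, prob=0.145565
DUU: M=53.1256, payoff=20.2056, prob=0.145565
UUU: M=125.4113, payoff=92.4913, prob=0.231994
Price = Σ prob·payoff / R^3 = 39.175851 / 1.404928 = 27.8846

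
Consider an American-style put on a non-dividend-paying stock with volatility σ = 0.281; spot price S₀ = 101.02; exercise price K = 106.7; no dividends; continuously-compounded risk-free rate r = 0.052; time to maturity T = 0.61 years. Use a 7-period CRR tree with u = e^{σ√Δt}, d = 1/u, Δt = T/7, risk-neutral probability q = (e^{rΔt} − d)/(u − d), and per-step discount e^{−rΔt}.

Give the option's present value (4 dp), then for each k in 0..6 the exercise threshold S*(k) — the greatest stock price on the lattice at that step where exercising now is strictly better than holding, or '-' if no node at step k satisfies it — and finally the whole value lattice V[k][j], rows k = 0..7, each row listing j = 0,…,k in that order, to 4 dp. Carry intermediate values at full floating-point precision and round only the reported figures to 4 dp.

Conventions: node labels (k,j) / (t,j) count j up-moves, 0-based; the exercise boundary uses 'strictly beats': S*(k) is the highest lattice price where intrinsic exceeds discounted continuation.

price = 10.6169
boundary = - - 85.5770 78.7647 85.5770 78.7647 85.5770
tree:
10.6169
15.2602 6.1902
21.1230 9.6873 2.8400
27.9353 14.6282 4.9624 0.7985
34.2053 21.1230 8.4342 1.6257 0.0000
39.9761 27.9353 13.7734 3.3100 0.0000 0.0000
45.2876 34.2053 21.1230 6.7394 0.0000 0.0000 0.0000
50.1763 39.9761 27.9353 13.7216 0.0000 0.0000 0.0000 0.0000

Δt=0.08714, u=1.08649, d=0.92040, q=0.50662, disc=e^(-rΔt)=0.99548
k=7 terminal: V=max(K-S,0) → 50.1763 39.9761 27.9353 13.7216 0.0000 0.0000 0.0000 0.0000
k=6: j=0 S=61.4124 intr=45.2876 cont=44.8052 V=45.2876[EX]; j=1 S=72.4947 intr=34.2053 cont=33.7228 V=34.2053[EX]; j=2 S=85.5770 intr=21.1230 cont=20.6406 V=21.1230[EX]; j=3 S=101.0200 intr=5.6800 cont=6.7394 V=6.7394[hold]; j=4 S=119.2498 intr=0.0000 cont=0.0000 V=0.0000[hold]; j=5 S=140.7694 intr=0.0000 cont=0.0000 V=0.0000[hold]; j=6 S=166.1723 intr=0.0000 cont=0.0000 V=0.0000[hold]  S*(6)=85.5770
k=5: j=0 S=66.7239 intr=39.9761 cont=39.4937 V=39.9761[EX]; j=1 S=78.7647 intr=27.9353 cont=27.4529 V=27.9353[EX]; j=2 S=92.9784 intr=13.7216 cont=13.7734 V=13.7734[hold]; j=3 S=109.7571 intr=0.0000 cont=3.3100 V=3.3100[hold]; j=4 S=129.5636 intr=0.0000 cont=0.0000 V=0.0000[hold]; j=5 S=152.9443 intr=0.0000 cont=0.0000 V=0.0000[hold]  S*(5)=78.7647
k=4: j=0 S=72.4947 intr=34.2053 cont=33.7228 V=34.2053[EX]; j=1 S=85.5770 intr=21.1230 cont=20.6668 V=21.1230[EX]; j=2 S=101.0200 intr=5.6800 cont=8.4342 V=8.4342[hold]; j=3 S=119.2498 intr=0.0000 cont=1.6257 V=1.6257[hold]; j=4 S=140.7694 intr=0.0000 cont=0.0000 V=0.0000[hold]  S*(4)=85.5770
k=3: j=0 S=78.7647 intr=27.9353 cont=27.4529 V=27.9353[EX]; j=1 S=92.9784 intr=13.7216 cont=14.6282 V=14.6282[hold]; j=2 S=109.7571 intr=0.0000 cont=4.9624 V=4.9624[hold]; j=3 S=129.5636 intr=0.0000 cont=0.7985 V=0.7985[hold]  S*(3)=78.7647
k=2: j=0 S=85.5770 intr=21.1230 cont=21.0978 V=21.1230[EX]; j=1 S=101.0200 intr=5.6800 cont=9.6873 V=9.6873[hold]; j=2 S=119.2498 intr=0.0000 cont=2.8400 V=2.8400[hold]  S*(2)=85.5770
k=1: j=0 S=92.9784 intr=13.7216 cont=15.2602 V=15.2602[hold]; j=1 S=109.7571 intr=0.0000 cont=6.1902 V=6.1902[hold]  S*(1)=-
k=0: j=0 S=101.0200 intr=5.6800 cont=10.6169 V=10.6169[hold]  S*(0)=-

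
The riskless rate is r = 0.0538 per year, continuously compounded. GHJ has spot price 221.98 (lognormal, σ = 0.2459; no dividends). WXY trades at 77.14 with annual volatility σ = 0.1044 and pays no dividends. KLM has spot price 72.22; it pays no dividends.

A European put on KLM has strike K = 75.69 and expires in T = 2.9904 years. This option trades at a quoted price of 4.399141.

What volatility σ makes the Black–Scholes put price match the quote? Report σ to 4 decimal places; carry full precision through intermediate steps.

sigma = 0.1634

At σ = 0.1634 the Black–Scholes value reproduces the quote:
σ√T = 0.1634·√2.9904 = 0.282564
d₁ = (ln(S/K) + (r+σ²/2)T) / (σ√T) = (ln(72.22/75.69) + (0.0538+0.1634²/2)·2.9904) / 0.282564 = (-0.046929 + 0.200805) / 0.282564 = 0.544569
d₂ = d₁ − σ√T = 0.544569 − 0.282564 = 0.262006
e^{−rT} = 0.851391
N(−d₁) = 0.293025,  N(−d₂) = 0.396659
V = K·e^{−rT}·N(−d₂) − S·N(−d₁) = 25.561395 − 21.162254 = 4.399141 (the observed quote) — the price is monotone increasing in volatility, hence this σ is the only solution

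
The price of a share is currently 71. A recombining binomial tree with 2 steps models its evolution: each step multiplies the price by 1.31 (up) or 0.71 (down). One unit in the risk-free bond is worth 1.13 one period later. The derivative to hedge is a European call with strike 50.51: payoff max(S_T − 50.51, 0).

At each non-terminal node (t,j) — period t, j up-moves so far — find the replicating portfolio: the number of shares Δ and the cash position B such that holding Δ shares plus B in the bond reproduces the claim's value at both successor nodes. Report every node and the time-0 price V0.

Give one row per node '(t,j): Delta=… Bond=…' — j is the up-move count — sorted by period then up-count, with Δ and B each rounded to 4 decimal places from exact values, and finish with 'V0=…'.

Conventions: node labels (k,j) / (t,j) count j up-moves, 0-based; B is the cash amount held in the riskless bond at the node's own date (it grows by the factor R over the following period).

(0,0): Delta=0.9083 Bond=-32.0065
(1,0): Delta=0.5134 Bond=-16.2599
(1,1): Delta=1.0000 Bond=-44.6991
V0=32.4807

Under the risk-neutral measure, an up-move has probability p* = (R−d)/(u−d) = 0.7000 and values discount at R = 1.13.
Payoffs at expiry: V(2,0)=0.0000, V(2,1)=15.5271, V(2,2)=71.3331
Node (1,0) S=50.4100: V=(p*·15.5271+(1−p*)·0.0000)/1.13=9.6186; Δ=(15.5271−0.0000)/(66.0371−35.7911)=0.5134; B=V−Δ·S=-16.2599
Node (1,1) S=93.0100: V=(p*·71.3331+(1−p*)·15.5271)/1.13=48.3109; Δ=(71.3331−15.5271)/(121.8431−66.0371)=1.0000; B=V−Δ·S=-44.6991
Node (0,0) S=71.0000: V=(p*·48.3109+(1−p*)·9.6186)/1.13=32.4807; Δ=(48.3109−9.6186)/(93.0100−50.4100)=0.9083; B=V−Δ·S=-32.0065
Check: Δ(0,0)·S0 + B(0,0) = 32.4807 = V0.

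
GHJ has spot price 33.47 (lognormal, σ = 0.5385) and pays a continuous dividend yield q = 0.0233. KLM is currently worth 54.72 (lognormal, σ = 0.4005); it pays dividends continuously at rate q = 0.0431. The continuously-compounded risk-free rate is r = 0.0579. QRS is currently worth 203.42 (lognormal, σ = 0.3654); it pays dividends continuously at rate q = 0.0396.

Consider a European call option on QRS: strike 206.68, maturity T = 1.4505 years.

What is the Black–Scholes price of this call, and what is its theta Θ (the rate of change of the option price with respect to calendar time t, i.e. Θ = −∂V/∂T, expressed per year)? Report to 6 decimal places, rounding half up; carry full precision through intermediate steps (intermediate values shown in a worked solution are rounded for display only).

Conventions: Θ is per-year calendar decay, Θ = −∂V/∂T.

σ√T = 0.3654·√1.4505 = 0.440076
d₁ = (ln(S/K) + (r−q+σ²/2)T) / (σ√T) = (ln(203.42/206.68) + (0.0579−0.0396+0.3654²/2)·1.4505) / 0.440076 = (-0.015899 + 0.123377) / 0.440076 = 0.244227
d₂ = d₁ − σ√T = 0.244227 − 0.440076 = -0.195848
e^{−rT} = 0.919446
e^{−qT} = 0.944179
N(d₁) = 0.596473,  N(d₂) = 0.422364
Call price V = S·e^{−qT}·N(d₁) − K·e^{−rT}·N(d₂) = 114.561426 − 80.262385 = 34.299041
φ(d₁) = (1/√(2π))·e^{−d₁²/2} = 0.387220
Θ = −S·e^{−qT}·φ(d₁)·σ/(2√T) + q·S·e^{−qT}·N(d₁) − r·K·e^{−rT}·N(d₂) = −11.281982 + 4.536632 − 4.647192 = -11.392542

price = 34.299041
Θ = -11.392542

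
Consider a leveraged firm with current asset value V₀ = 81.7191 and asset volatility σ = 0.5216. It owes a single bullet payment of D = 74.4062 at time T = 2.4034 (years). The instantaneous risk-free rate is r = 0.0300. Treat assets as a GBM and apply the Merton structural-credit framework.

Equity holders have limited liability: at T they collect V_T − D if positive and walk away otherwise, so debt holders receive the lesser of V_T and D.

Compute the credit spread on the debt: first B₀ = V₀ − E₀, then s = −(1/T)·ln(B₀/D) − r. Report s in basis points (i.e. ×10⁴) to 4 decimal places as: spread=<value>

spread=1246.7538

Equity is a call on the firm's assets struck at D = 74.4062:
d₁ = [ln(V₀/D) + (r + σ²/2)T] / (σ√T)
   = [ln(81.7191/74.4062) + (0.0300 + 0.5·0.5216²)·2.4034] / (0.5216·√2.4034)
   = [0.093748 + 0.399044] / 0.808631 = 0.609416
d₂ = d₁ − σ√T = 0.609416 − 0.808631 = -0.199215
N(d₁) = 0.728876,  N(d₂) = 0.421047,  e^(−rT) = 0.930436
E₀ = V₀·N(d₁) − D·e^(−rT)·N(d₂)
   = 81.7191·0.728876 − 74.4062·0.930436·0.421047 = 30.413882
B₀ = V₀ − E₀ = 81.7191 − 30.413882 = 51.305218
spread = −(1/T)·ln(B₀/D) − r = −(1/2.4034)·ln(51.305218/74.4062) − 0.0300 = 0.12467538
in basis points: 0.12467538 × 10⁴ = 1246.7538 bp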